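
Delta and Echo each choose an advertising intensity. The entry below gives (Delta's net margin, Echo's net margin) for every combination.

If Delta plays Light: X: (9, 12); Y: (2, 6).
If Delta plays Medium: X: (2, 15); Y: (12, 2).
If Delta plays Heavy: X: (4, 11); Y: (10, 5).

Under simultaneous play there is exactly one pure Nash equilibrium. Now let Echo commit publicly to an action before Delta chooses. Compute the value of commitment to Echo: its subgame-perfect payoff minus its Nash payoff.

Work backward from Delta's decision.
- X: Delta compares 9, 2, 4 and picks Light; Echo would get 12.
- Y: Delta compares 2, 12, 10 and picks Medium; Echo would get 2.
Maximizing over 12, 2, Echo chooses X. Subgame-perfect outcome: (Light, X) with payoffs (9, 12).
For the simultaneous game, intersect best replies.
Delta's best replies: X→Light; Y→Medium.
Echo's best replies: Light→X; Medium→X; Heavy→X.
The unique mutual best reply is (Light, X), giving (9, 12).
Echo's commitment gain: 12 − 12 = 0.

0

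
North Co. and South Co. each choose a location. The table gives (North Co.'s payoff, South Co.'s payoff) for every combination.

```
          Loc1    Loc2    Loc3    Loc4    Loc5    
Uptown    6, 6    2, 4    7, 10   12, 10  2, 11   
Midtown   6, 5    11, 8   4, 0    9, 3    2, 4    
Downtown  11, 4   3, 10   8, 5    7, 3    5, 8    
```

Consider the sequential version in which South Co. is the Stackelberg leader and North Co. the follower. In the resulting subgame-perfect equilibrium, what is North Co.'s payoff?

Backward induction with South Co. moving first.
- Loc1 → North Co. plays Downtown (best of 6, 6, 11); South Co. gets 4.
- Loc2 → North Co. plays Midtown (best of 2, 11, 3); South Co. gets 8.
- Loc3 → North Co. plays Downtown (best of 7, 4, 8); South Co. gets 5.
- Loc4 → North Co. plays Uptown (best of 12, 9, 7); South Co. gets 10.
- Loc5 → North Co. plays Downtown (best of 2, 2, 5); South Co. gets 8.
Among 4, 8, 5, 10, 8, the best is 10 at Loc4. Subgame-perfect outcome: (Uptown, Loc4) with payoffs (12, 10).

12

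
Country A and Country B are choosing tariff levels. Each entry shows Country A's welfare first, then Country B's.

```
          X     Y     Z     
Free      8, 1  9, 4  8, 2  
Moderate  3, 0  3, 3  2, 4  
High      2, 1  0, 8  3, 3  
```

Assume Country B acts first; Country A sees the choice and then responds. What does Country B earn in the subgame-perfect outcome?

Country A best-responds to each possible Country B move:
- X: BR = Free, leader payoff 1.
- Y: BR = Free, leader payoff 4.
- Z: BR = Free, leader payoff 2.
Among 1, 4, 2, the best is 4 at Y. Subgame-perfect outcome: (Free, Y) with payoffs (9, 4).

4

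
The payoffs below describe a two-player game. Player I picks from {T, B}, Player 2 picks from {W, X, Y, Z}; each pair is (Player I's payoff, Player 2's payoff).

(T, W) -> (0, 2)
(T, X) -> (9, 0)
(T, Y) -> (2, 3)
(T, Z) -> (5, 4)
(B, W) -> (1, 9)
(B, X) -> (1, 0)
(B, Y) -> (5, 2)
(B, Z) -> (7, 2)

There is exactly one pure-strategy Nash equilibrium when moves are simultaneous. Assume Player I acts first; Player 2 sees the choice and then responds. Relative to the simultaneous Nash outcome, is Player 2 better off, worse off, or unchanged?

worse off

Work backward from Player 2's decision.
- T: Player 2 compares 2, 0, 3, 4 and picks Z; Player I would get 5.
- B: Player 2 compares 9, 0, 2, 2 and picks W; Player I would get 1.
Maximizing over 5, 1, Player I chooses T. Subgame-perfect outcome: (T, Z) with payoffs (5, 4).
Under simultaneous play:
Player I's best replies: W→B; X→T; Y→B; Z→B.
Player 2's best replies: T→Z; B→W.
Only (B, W) has each player best-responding; Nash payoffs (1, 9).
Player 2 earns 4 sequentially versus 9 at the Nash outcome: worse off.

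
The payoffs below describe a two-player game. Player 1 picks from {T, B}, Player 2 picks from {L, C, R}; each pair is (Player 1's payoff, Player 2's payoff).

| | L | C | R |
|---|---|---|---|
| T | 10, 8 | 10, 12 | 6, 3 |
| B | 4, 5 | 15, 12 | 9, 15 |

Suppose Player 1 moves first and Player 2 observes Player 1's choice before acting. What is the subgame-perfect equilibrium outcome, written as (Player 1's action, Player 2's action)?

Player 2 best-responds to each possible Player 1 move:
- T: BR = C, leader payoff 10.
- B: BR = R, leader payoff 9.
Maximizing over 10, 9, Player 1 chooses T. Subgame-perfect outcome: (T, C) with payoffs (10, 12).

(T, C)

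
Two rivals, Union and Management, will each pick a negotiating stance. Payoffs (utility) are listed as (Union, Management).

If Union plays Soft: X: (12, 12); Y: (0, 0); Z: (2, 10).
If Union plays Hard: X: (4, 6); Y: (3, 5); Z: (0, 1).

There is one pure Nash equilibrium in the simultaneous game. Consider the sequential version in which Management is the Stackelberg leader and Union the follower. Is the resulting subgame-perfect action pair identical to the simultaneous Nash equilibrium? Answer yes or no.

yes

Backward induction with Management moving first.
- X: BR = Soft, leader payoff 12.
- Y: BR = Hard, leader payoff 5.
- Z: BR = Soft, leader payoff 10.
Maximizing over 12, 5, 10, Management chooses X. Subgame-perfect outcome: (Soft, X) with payoffs (12, 12).
Now find the simultaneous Nash equilibrium.
Union's best replies: X→Soft; Y→Hard; Z→Soft.
Management's best replies: Soft→X; Hard→X.
The unique mutual best reply is (Soft, X), giving (12, 12).
Sequential outcome (Soft, X) coincides with the Nash profile (Soft, X).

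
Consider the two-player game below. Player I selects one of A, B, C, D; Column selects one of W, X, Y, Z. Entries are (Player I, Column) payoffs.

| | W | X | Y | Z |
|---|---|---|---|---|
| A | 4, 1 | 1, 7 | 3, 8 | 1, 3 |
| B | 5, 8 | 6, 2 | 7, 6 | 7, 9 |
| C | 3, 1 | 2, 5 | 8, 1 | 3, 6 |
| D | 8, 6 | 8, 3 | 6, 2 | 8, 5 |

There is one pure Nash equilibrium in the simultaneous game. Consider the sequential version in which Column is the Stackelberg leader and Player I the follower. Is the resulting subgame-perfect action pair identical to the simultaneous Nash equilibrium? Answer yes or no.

yes

Player I best-responds to each possible Column move:
- W → Player I plays D (best of 4, 5, 3, 8); Column gets 6.
- X → Player I plays D (best of 1, 6, 2, 8); Column gets 3.
- Y → Player I plays C (best of 3, 7, 8, 6); Column gets 1.
- Z → Player I plays D (best of 1, 7, 3, 8); Column gets 5.
Maximizing over 6, 3, 1, 5, Column chooses W. Subgame-perfect outcome: (D, W) with payoffs (8, 6).
Under simultaneous play:
Player I's best replies: W→D; X→D; Y→C; Z→D.
Column's best replies: A→Y; B→Z; C→Z; D→W.
The unique mutual best reply is (D, W), giving (8, 6).
Sequential outcome (D, W) coincides with the Nash profile (D, W).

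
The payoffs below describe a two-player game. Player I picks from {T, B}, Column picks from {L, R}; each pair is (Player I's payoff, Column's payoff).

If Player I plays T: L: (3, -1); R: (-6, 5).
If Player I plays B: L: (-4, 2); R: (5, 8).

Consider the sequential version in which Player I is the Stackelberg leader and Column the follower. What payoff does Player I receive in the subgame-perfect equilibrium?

Work backward from Column's decision.
- T: BR = R, leader payoff -6.
- B: BR = R, leader payoff 5.
Player I's induced payoffs are -6, 5, so Player I commits to B. Subgame-perfect outcome: (B, R) with payoffs (5, 8).

5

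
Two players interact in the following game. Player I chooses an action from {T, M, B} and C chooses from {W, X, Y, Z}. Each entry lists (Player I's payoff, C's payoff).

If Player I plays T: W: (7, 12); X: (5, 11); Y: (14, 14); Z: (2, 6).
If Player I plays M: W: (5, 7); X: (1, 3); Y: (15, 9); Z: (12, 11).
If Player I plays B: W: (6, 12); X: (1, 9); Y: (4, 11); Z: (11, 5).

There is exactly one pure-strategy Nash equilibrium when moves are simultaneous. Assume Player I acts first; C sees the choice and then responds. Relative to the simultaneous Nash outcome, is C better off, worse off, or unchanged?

better off

Work backward from C's decision.
- T: C compares 12, 11, 14, 6 and picks Y; Player I would get 14.
- M: C compares 7, 3, 9, 11 and picks Z; Player I would get 12.
- B: C compares 12, 9, 11, 5 and picks W; Player I would get 6.
Among 14, 12, 6, the best is 14 at T. Subgame-perfect outcome: (T, Y) with payoffs (14, 14).
Under simultaneous play:
Player I's best replies: W→T; X→T; Y→M; Z→M.
C's best replies: T→Y; M→Z; B→W.
The unique mutual best reply is (M, Z), giving (12, 11).
C earns 14 sequentially versus 11 at the Nash outcome: better off.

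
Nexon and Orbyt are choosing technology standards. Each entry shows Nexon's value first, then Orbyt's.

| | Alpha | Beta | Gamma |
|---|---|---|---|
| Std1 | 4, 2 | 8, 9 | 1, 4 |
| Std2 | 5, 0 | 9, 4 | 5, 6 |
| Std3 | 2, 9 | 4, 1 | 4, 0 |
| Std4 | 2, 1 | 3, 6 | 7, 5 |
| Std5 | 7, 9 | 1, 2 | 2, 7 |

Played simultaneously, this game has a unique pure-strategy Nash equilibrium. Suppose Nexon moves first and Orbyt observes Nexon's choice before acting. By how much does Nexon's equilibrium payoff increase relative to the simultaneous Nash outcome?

1

Orbyt best-responds to each possible Nexon move:
- Std1 → Orbyt plays Beta (best of 2, 9, 4); Nexon gets 8.
- Std2 → Orbyt plays Gamma (best of 0, 4, 6); Nexon gets 5.
- Std3 → Orbyt plays Alpha (best of 9, 1, 0); Nexon gets 2.
- Std4 → Orbyt plays Beta (best of 1, 6, 5); Nexon gets 3.
- Std5 → Orbyt plays Alpha (best of 9, 2, 7); Nexon gets 7.
Among 8, 5, 2, 3, 7, the best is 8 at Std1. Subgame-perfect outcome: (Std1, Beta) with payoffs (8, 9).
Under simultaneous play:
Nexon's best replies: Alpha→Std5; Beta→Std2; Gamma→Std4.
Orbyt's best replies: Std1→Beta; Std2→Gamma; Std3→Alpha; Std4→Beta; Std5→Alpha.
The unique mutual best reply is (Std5, Alpha), giving (7, 9).
Nexon's commitment gain: 8 − 7 = 1.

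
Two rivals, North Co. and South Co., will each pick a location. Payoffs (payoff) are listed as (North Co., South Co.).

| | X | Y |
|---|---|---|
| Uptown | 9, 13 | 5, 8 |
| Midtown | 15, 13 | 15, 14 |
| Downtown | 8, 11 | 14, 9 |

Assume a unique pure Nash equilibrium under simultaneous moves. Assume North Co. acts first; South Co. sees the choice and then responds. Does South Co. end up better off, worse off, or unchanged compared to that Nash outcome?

Backward induction with North Co. moving first.
- Uptown → South Co. plays X (best of 13, 8); North Co. gets 9.
- Midtown → South Co. plays Y (best of 13, 14); North Co. gets 15.
- Downtown → South Co. plays X (best of 11, 9); North Co. gets 8.
North Co.'s induced payoffs are 9, 15, 8, so North Co. commits to Midtown. Subgame-perfect outcome: (Midtown, Y) with payoffs (15, 14).
For the simultaneous game, intersect best replies.
North Co.'s best replies: X→Midtown; Y→Midtown.
South Co.'s best replies: Uptown→X; Midtown→Y; Downtown→X.
The unique mutual best reply is (Midtown, Y), giving (15, 14).
South Co. earns 14 sequentially versus 14 at the Nash outcome: unchanged.

unchanged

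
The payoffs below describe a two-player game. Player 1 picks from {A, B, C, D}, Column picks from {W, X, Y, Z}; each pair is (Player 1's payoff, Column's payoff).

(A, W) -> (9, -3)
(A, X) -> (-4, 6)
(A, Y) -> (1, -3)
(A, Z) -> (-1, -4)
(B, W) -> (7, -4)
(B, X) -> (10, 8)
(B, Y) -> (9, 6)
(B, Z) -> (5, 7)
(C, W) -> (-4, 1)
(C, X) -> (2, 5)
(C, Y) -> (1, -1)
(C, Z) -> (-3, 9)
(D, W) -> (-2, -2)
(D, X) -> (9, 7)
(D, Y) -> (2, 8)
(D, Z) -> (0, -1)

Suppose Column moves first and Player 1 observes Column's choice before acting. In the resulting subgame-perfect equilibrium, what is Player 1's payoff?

Work backward from Player 1's decision.
- W: BR = A, leader payoff -3.
- X: BR = B, leader payoff 8.
- Y: BR = B, leader payoff 6.
- Z: BR = B, leader payoff 7.
Maximizing over -3, 8, 6, 7, Column chooses X. Subgame-perfect outcome: (B, X) with payoffs (10, 8).

10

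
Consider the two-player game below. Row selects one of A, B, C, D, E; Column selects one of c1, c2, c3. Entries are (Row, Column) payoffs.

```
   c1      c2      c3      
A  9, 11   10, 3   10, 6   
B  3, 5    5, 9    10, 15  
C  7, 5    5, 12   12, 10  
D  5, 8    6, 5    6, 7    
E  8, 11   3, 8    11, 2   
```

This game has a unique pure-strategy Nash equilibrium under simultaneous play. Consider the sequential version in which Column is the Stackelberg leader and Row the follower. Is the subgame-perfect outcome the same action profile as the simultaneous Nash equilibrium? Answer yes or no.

Solve by backward induction (Column leads).
- c1: BR = A, leader payoff 11.
- c2: BR = A, leader payoff 3.
- c3: BR = C, leader payoff 10.
Maximizing over 11, 3, 10, Column chooses c1. Subgame-perfect outcome: (A, c1) with payoffs (9, 11).
Under simultaneous play:
Row's best replies: c1→A; c2→A; c3→C.
Column's best replies: A→c1; B→c3; C→c2; D→c1; E→c1.
The unique mutual best reply is (A, c1), giving (9, 11).
Sequential outcome (A, c1) coincides with the Nash profile (A, c1).

yes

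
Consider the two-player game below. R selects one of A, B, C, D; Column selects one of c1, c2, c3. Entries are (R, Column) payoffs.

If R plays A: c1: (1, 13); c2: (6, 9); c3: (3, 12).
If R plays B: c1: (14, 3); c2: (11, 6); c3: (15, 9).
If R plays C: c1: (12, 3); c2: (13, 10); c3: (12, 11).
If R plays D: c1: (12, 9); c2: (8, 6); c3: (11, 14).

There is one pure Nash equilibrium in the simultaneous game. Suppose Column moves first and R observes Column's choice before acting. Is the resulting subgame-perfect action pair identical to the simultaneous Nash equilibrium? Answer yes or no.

no

R best-responds to each possible Column move:
- c1: BR = B, leader payoff 3.
- c2: BR = C, leader payoff 10.
- c3: BR = B, leader payoff 9.
Maximizing over 3, 10, 9, Column chooses c2. Subgame-perfect outcome: (C, c2) with payoffs (13, 10).
For the simultaneous game, intersect best replies.
R's best replies: c1→B; c2→C; c3→B.
Column's best replies: A→c1; B→c3; C→c3; D→c3.
Only (B, c3) has each player best-responding; Nash payoffs (15, 9).
Sequential outcome (C, c2) differs from the Nash profile (B, c3).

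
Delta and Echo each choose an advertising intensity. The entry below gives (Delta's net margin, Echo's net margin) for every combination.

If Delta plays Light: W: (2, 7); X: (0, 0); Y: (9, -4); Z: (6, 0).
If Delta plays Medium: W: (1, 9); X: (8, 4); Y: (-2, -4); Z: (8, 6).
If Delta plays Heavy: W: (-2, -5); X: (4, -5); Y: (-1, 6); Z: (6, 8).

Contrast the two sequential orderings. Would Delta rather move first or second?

If Delta leads: Echo's best replies are Light→W, Medium→W, Heavy→Z; Delta's induced payoffs 2, 1, 6; outcome (Heavy, Z), payoffs (6, 8).
If Echo leads: Delta's best replies are W→Light, X→Medium, Y→Light, Z→Medium; Echo's induced payoffs 7, 4, -4, 6; outcome (Light, W), payoffs (2, 7).
Delta gets 6 moving first and 2 moving second, so Delta prefers to move first.

first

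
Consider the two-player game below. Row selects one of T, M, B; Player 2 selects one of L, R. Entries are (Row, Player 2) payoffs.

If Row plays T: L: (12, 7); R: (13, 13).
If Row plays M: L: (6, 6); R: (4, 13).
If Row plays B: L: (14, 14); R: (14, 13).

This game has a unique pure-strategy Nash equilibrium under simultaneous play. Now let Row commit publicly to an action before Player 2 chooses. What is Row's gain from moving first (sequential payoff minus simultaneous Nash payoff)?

Backward induction with Row moving first.
- T: BR = R, leader payoff 13.
- M: BR = R, leader payoff 4.
- B: BR = L, leader payoff 14.
Maximizing over 13, 4, 14, Row chooses B. Subgame-perfect outcome: (B, L) with payoffs (14, 14).
Now find the simultaneous Nash equilibrium.
Row's best replies: L→B; R→B.
Player 2's best replies: T→R; M→R; B→L.
The unique mutual best reply is (B, L), giving (14, 14).
Row's commitment gain: 14 − 14 = 0.

0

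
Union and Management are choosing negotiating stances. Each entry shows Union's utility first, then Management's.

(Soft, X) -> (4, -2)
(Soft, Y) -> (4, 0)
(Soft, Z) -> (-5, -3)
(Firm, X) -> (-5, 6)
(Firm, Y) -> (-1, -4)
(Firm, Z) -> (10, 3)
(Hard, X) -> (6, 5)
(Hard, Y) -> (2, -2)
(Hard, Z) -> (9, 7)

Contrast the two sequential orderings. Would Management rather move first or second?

If Union leads: Management's best replies are Soft→Y, Firm→X, Hard→Z; Union's induced payoffs 4, -5, 9; outcome (Hard, Z), payoffs (9, 7).
If Management leads: Union's best replies are X→Hard, Y→Soft, Z→Firm; Management's induced payoffs 5, 0, 3; outcome (Hard, X), payoffs (6, 5).
Management gets 5 moving first and 7 moving second, so Management prefers to move second.

second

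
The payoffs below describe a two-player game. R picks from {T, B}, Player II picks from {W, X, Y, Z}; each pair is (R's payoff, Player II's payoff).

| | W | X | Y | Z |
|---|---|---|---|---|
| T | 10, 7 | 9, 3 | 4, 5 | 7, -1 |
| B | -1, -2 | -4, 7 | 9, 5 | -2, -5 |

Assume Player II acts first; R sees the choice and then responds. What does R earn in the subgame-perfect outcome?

10

Work backward from R's decision.
- W: BR = T, leader payoff 7.
- X: BR = T, leader payoff 3.
- Y: BR = B, leader payoff 5.
- Z: BR = T, leader payoff -1.
Player II's induced payoffs are 7, 3, 5, -1, so Player II commits to W. Subgame-perfect outcome: (T, W) with payoffs (10, 7).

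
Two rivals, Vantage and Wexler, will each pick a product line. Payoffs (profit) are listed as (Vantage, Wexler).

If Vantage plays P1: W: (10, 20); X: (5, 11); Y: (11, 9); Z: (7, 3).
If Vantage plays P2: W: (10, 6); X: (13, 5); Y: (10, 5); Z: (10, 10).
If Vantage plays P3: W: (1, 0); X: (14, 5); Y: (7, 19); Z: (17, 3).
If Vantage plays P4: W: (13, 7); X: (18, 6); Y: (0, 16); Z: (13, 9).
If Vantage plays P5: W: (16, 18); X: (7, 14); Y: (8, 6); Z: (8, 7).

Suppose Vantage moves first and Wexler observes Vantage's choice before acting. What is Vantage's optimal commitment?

Wexler best-responds to each possible Vantage move:
- P1: Wexler compares 20, 11, 9, 3 and picks W; Vantage would get 10.
- P2: Wexler compares 6, 5, 5, 10 and picks Z; Vantage would get 10.
- P3: Wexler compares 0, 5, 19, 3 and picks Y; Vantage would get 7.
- P4: Wexler compares 7, 6, 16, 9 and picks Y; Vantage would get 0.
- P5: Wexler compares 18, 14, 6, 7 and picks W; Vantage would get 16.
Among 10, 10, 7, 0, 16, the best is 16 at P5. Subgame-perfect outcome: (P5, W) with payoffs (16, 18).

P5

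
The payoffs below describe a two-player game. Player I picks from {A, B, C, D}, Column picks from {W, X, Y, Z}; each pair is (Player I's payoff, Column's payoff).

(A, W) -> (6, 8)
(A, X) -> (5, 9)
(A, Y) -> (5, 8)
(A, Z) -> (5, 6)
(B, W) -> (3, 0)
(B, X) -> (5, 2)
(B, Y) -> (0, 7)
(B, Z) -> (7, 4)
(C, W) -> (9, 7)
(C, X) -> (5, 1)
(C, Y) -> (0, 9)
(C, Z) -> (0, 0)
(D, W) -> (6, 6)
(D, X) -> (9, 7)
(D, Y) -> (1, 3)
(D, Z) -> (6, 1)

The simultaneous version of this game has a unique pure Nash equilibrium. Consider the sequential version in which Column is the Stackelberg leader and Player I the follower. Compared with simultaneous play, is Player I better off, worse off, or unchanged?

worse off

Player I best-responds to each possible Column move:
- W → Player I plays C (best of 6, 3, 9, 6); Column gets 7.
- X → Player I plays D (best of 5, 5, 5, 9); Column gets 7.
- Y → Player I plays A (best of 5, 0, 0, 1); Column gets 8.
- Z → Player I plays B (best of 5, 7, 0, 6); Column gets 4.
Among 7, 7, 8, 4, the best is 8 at Y. Subgame-perfect outcome: (A, Y) with payoffs (5, 8).
Now find the simultaneous Nash equilibrium.
Player I's best replies: W→C; X→D; Y→A; Z→B.
Column's best replies: A→X; B→Y; C→Y; D→X.
Only (D, X) has each player best-responding; Nash payoffs (9, 7).
Player I earns 5 sequentially versus 9 at the Nash outcome: worse off.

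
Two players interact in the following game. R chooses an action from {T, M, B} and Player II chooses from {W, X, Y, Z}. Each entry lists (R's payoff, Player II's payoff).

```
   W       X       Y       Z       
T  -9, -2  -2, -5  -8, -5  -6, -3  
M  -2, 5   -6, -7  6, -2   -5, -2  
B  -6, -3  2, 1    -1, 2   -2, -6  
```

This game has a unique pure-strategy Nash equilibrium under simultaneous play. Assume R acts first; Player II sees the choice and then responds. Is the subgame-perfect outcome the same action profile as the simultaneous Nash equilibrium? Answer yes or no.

Solve by backward induction (R leads).
- T: Player II compares -2, -5, -5, -3 and picks W; R would get -9.
- M: Player II compares 5, -7, -2, -2 and picks W; R would get -2.
- B: Player II compares -3, 1, 2, -6 and picks Y; R would get -1.
R's induced payoffs are -9, -2, -1, so R commits to B. Subgame-perfect outcome: (B, Y) with payoffs (-1, 2).
For the simultaneous game, intersect best replies.
R's best replies: W→M; X→B; Y→M; Z→B.
Player II's best replies: T→W; M→W; B→Y.
The unique mutual best reply is (M, W), giving (-2, 5).
Sequential outcome (B, Y) differs from the Nash profile (M, W).

no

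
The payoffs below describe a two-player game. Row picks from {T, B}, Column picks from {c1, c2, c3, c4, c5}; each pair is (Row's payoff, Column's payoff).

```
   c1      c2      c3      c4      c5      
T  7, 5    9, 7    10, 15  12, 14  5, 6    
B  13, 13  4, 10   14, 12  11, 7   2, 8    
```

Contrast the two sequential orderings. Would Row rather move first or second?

If Row leads: Column's best replies are T→c3, B→c1; Row's induced payoffs 10, 13; outcome (B, c1), payoffs (13, 13).
If Column leads: Row's best replies are c1→B, c2→T, c3→B, c4→T, c5→T; Column's induced payoffs 13, 7, 12, 14, 6; outcome (T, c4), payoffs (12, 14).
Row gets 13 moving first and 12 moving second, so Row prefers to move first.

first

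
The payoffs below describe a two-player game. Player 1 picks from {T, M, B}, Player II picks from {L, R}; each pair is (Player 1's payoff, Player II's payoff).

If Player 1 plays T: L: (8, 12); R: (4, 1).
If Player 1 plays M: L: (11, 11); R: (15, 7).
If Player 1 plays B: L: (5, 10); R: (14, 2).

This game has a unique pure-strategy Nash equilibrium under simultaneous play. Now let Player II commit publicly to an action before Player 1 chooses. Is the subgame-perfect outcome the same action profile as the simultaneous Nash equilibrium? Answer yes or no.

Player 1 best-responds to each possible Player II move:
- L: Player 1 compares 8, 11, 5 and picks M; Player II would get 11.
- R: Player 1 compares 4, 15, 14 and picks M; Player II would get 7.
Among 11, 7, the best is 11 at L. Subgame-perfect outcome: (M, L) with payoffs (11, 11).
Now find the simultaneous Nash equilibrium.
Player 1's best replies: L→M; R→M.
Player II's best replies: T→L; M→L; B→L.
Only (M, L) has each player best-responding; Nash payoffs (11, 11).
Sequential outcome (M, L) coincides with the Nash profile (M, L).

yes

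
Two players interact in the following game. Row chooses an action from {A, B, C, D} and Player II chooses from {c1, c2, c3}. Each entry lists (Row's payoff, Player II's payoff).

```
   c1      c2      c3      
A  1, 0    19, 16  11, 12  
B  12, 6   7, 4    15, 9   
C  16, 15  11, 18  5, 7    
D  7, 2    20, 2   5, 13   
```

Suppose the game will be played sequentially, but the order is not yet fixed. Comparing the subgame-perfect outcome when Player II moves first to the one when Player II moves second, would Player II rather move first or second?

second

If Row leads: Player II's best replies are A→c2, B→c3, C→c2, D→c3; Row's induced payoffs 19, 15, 11, 5; outcome (A, c2), payoffs (19, 16).
If Player II leads: Row's best replies are c1→C, c2→D, c3→B; Player II's induced payoffs 15, 2, 9; outcome (C, c1), payoffs (16, 15).
Player II gets 15 moving first and 16 moving second, so Player II prefers to move second.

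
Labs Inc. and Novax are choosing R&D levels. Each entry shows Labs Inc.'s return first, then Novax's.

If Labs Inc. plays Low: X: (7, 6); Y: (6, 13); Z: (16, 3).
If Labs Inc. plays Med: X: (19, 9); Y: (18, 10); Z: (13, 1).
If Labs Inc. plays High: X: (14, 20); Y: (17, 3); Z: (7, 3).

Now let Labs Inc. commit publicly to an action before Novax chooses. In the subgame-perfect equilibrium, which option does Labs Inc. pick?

Med

Backward induction with Labs Inc. moving first.
- Low → Novax plays Y (best of 6, 13, 3); Labs Inc. gets 6.
- Med → Novax plays Y (best of 9, 10, 1); Labs Inc. gets 18.
- High → Novax plays X (best of 20, 3, 3); Labs Inc. gets 14.
Maximizing over 6, 18, 14, Labs Inc. chooses Med. Subgame-perfect outcome: (Med, Y) with payoffs (18, 10).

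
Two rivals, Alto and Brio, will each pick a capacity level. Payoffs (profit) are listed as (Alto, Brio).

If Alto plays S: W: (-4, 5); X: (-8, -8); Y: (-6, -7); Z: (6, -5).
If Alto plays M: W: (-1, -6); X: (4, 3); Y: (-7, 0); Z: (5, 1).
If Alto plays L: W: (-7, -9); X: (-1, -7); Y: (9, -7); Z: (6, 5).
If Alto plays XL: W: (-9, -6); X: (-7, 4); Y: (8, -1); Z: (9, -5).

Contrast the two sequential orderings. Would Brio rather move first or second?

If Alto leads: Brio's best replies are S→W, M→X, L→Z, XL→X; Alto's induced payoffs -4, 4, 6, -7; outcome (L, Z), payoffs (6, 5).
If Brio leads: Alto's best replies are W→M, X→M, Y→L, Z→XL; Brio's induced payoffs -6, 3, -7, -5; outcome (M, X), payoffs (4, 3).
Brio gets 3 moving first and 5 moving second, so Brio prefers to move second.

second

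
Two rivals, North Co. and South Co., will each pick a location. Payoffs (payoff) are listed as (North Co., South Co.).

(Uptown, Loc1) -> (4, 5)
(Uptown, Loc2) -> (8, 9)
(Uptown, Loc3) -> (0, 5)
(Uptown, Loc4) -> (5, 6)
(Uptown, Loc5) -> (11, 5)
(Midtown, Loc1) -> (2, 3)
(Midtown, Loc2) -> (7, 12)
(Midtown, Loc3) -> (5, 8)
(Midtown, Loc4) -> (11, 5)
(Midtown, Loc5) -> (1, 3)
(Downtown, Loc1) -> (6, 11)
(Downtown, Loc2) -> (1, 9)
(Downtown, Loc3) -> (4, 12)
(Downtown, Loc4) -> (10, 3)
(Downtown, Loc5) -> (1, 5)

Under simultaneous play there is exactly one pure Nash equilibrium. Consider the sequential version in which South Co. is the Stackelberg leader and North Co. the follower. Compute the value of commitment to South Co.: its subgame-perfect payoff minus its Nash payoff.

Solve by backward induction (South Co. leads).
- Loc1: BR = Downtown, leader payoff 11.
- Loc2: BR = Uptown, leader payoff 9.
- Loc3: BR = Midtown, leader payoff 8.
- Loc4: BR = Midtown, leader payoff 5.
- Loc5: BR = Uptown, leader payoff 5.
South Co.'s induced payoffs are 11, 9, 8, 5, 5, so South Co. commits to Loc1. Subgame-perfect outcome: (Downtown, Loc1) with payoffs (6, 11).
Now find the simultaneous Nash equilibrium.
North Co.'s best replies: Loc1→Downtown; Loc2→Uptown; Loc3→Midtown; Loc4→Midtown; Loc5→Uptown.
South Co.'s best replies: Uptown→Loc2; Midtown→Loc2; Downtown→Loc3.
The unique mutual best reply is (Uptown, Loc2), giving (8, 9).
South Co.'s commitment gain: 11 − 9 = 2.

2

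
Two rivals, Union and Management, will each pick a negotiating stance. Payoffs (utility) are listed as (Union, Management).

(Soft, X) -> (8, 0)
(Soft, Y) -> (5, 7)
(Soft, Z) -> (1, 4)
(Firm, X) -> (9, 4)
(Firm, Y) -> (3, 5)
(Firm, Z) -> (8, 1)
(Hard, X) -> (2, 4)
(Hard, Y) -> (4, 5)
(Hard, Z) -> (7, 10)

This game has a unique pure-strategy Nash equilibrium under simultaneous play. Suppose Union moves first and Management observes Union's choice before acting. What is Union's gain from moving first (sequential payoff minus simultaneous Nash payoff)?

2

Backward induction with Union moving first.
- Soft: BR = Y, leader payoff 5.
- Firm: BR = Y, leader payoff 3.
- Hard: BR = Z, leader payoff 7.
Among 5, 3, 7, the best is 7 at Hard. Subgame-perfect outcome: (Hard, Z) with payoffs (7, 10).
For the simultaneous game, intersect best replies.
Union's best replies: X→Firm; Y→Soft; Z→Firm.
Management's best replies: Soft→Y; Firm→Y; Hard→Z.
The unique mutual best reply is (Soft, Y), giving (5, 7).
Union's commitment gain: 7 − 5 = 2.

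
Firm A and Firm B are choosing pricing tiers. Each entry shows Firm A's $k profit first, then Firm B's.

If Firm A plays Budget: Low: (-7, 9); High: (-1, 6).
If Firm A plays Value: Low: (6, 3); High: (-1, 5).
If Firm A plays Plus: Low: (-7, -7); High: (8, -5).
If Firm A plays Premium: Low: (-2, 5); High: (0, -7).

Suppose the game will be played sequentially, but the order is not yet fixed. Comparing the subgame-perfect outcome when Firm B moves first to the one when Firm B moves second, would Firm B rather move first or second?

first

If Firm A leads: Firm B's best replies are Budget→Low, Value→High, Plus→High, Premium→Low; Firm A's induced payoffs -7, -1, 8, -2; outcome (Plus, High), payoffs (8, -5).
If Firm B leads: Firm A's best replies are Low→Value, High→Plus; Firm B's induced payoffs 3, -5; outcome (Value, Low), payoffs (6, 3).
Firm B gets 3 moving first and -5 moving second, so Firm B prefers to move first.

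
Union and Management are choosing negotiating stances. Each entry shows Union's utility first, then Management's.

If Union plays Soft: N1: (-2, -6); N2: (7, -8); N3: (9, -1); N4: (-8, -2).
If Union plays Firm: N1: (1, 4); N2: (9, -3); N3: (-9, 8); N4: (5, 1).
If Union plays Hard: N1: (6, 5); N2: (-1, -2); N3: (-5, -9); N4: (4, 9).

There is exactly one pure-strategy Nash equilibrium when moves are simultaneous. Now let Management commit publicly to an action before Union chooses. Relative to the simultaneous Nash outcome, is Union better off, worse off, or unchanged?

worse off

Solve by backward induction (Management leads).
- N1: Union compares -2, 1, 6 and picks Hard; Management would get 5.
- N2: Union compares 7, 9, -1 and picks Firm; Management would get -3.
- N3: Union compares 9, -9, -5 and picks Soft; Management would get -1.
- N4: Union compares -8, 5, 4 and picks Firm; Management would get 1.
Management's induced payoffs are 5, -3, -1, 1, so Management commits to N1. Subgame-perfect outcome: (Hard, N1) with payoffs (6, 5).
For the simultaneous game, intersect best replies.
Union's best replies: N1→Hard; N2→Firm; N3→Soft; N4→Firm.
Management's best replies: Soft→N3; Firm→N3; Hard→N4.
Only (Soft, N3) has each player best-responding; Nash payoffs (9, -1).
Union earns 6 sequentially versus 9 at the Nash outcome: worse off.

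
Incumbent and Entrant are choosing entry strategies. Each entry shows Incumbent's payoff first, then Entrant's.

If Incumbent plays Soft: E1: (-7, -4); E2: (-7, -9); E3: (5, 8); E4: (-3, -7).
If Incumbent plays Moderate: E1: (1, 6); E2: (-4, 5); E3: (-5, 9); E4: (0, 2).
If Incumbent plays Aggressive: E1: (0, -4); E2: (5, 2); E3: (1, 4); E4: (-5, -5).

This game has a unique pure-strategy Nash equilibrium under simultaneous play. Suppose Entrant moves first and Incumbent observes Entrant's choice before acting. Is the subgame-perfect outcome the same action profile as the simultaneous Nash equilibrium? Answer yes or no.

Incumbent best-responds to each possible Entrant move:
- E1 → Incumbent plays Moderate (best of -7, 1, 0); Entrant gets 6.
- E2 → Incumbent plays Aggressive (best of -7, -4, 5); Entrant gets 2.
- E3 → Incumbent plays Soft (best of 5, -5, 1); Entrant gets 8.
- E4 → Incumbent plays Moderate (best of -3, 0, -5); Entrant gets 2.
Entrant's induced payoffs are 6, 2, 8, 2, so Entrant commits to E3. Subgame-perfect outcome: (Soft, E3) with payoffs (5, 8).
Under simultaneous play:
Incumbent's best replies: E1→Moderate; E2→Aggressive; E3→Soft; E4→Moderate.
Entrant's best replies: Soft→E3; Moderate→E3; Aggressive→E3.
Only (Soft, E3) has each player best-responding; Nash payoffs (5, 8).
Sequential outcome (Soft, E3) coincides with the Nash profile (Soft, E3).

yes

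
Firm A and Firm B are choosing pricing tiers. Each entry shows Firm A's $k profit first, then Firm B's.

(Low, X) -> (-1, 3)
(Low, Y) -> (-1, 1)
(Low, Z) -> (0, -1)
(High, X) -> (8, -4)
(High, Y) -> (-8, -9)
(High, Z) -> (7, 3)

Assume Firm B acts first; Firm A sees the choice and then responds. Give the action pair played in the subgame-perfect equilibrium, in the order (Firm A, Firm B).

Backward induction with Firm B moving first.
- X → Firm A plays High (best of -1, 8); Firm B gets -4.
- Y → Firm A plays Low (best of -1, -8); Firm B gets 1.
- Z → Firm A plays High (best of 0, 7); Firm B gets 3.
Maximizing over -4, 1, 3, Firm B chooses Z. Subgame-perfect outcome: (High, Z) with payoffs (7, 3).

(High, Z)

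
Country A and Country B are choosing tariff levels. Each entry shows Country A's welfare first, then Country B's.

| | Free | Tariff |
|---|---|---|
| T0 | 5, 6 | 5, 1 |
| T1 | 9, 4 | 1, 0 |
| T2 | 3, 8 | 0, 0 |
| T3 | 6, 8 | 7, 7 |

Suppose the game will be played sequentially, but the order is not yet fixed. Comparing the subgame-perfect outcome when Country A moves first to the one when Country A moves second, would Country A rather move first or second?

If Country A leads: Country B's best replies are T0→Free, T1→Free, T2→Free, T3→Free; Country A's induced payoffs 5, 9, 3, 6; outcome (T1, Free), payoffs (9, 4).
If Country B leads: Country A's best replies are Free→T1, Tariff→T3; Country B's induced payoffs 4, 7; outcome (T3, Tariff), payoffs (7, 7).
Country A gets 9 moving first and 7 moving second, so Country A prefers to move first.

first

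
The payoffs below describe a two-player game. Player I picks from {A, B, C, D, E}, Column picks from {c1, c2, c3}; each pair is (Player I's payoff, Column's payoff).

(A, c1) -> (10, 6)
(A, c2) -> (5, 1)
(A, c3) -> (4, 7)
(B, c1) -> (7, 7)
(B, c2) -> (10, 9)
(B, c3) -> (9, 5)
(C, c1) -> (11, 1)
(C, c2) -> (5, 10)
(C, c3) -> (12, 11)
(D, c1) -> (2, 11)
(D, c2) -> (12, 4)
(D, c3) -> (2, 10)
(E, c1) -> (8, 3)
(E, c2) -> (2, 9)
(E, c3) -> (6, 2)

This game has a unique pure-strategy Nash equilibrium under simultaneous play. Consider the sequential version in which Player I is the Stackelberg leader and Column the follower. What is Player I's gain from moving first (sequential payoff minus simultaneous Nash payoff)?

0

Work backward from Column's decision.
- A → Column plays c3 (best of 6, 1, 7); Player I gets 4.
- B → Column plays c2 (best of 7, 9, 5); Player I gets 10.
- C → Column plays c3 (best of 1, 10, 11); Player I gets 12.
- D → Column plays c1 (best of 11, 4, 10); Player I gets 2.
- E → Column plays c2 (best of 3, 9, 2); Player I gets 2.
Player I's induced payoffs are 4, 10, 12, 2, 2, so Player I commits to C. Subgame-perfect outcome: (C, c3) with payoffs (12, 11).
Under simultaneous play:
Player I's best replies: c1→C; c2→D; c3→C.
Column's best replies: A→c3; B→c2; C→c3; D→c1; E→c2.
The unique mutual best reply is (C, c3), giving (12, 11).
Player I's commitment gain: 12 − 12 = 0.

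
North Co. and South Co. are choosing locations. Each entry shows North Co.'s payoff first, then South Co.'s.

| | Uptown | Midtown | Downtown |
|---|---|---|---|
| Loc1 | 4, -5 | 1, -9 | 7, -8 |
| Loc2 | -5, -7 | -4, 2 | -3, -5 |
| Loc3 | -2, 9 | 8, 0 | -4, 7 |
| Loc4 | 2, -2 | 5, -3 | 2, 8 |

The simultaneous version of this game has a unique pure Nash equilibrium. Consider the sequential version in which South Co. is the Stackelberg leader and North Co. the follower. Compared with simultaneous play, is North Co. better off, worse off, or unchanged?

North Co. best-responds to each possible South Co. move:
- Uptown: North Co. compares 4, -5, -2, 2 and picks Loc1; South Co. would get -5.
- Midtown: North Co. compares 1, -4, 8, 5 and picks Loc3; South Co. would get 0.
- Downtown: North Co. compares 7, -3, -4, 2 and picks Loc1; South Co. would get -8.
Among -5, 0, -8, the best is 0 at Midtown. Subgame-perfect outcome: (Loc3, Midtown) with payoffs (8, 0).
Under simultaneous play:
North Co.'s best replies: Uptown→Loc1; Midtown→Loc3; Downtown→Loc1.
South Co.'s best replies: Loc1→Uptown; Loc2→Midtown; Loc3→Uptown; Loc4→Downtown.
The unique mutual best reply is (Loc1, Uptown), giving (4, -5).
North Co. earns 8 sequentially versus 4 at the Nash outcome: better off.

better off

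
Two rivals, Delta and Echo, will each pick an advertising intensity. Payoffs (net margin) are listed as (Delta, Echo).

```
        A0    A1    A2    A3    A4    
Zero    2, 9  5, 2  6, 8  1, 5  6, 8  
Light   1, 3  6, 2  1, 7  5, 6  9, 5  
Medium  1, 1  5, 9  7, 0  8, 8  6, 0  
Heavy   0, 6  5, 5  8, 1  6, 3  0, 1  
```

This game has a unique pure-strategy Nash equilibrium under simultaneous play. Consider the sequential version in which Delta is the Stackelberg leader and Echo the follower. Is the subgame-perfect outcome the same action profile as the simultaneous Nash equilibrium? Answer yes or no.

no

Solve by backward induction (Delta leads).
- Zero → Echo plays A0 (best of 9, 2, 8, 5, 8); Delta gets 2.
- Light → Echo plays A2 (best of 3, 2, 7, 6, 5); Delta gets 1.
- Medium → Echo plays A1 (best of 1, 9, 0, 8, 0); Delta gets 5.
- Heavy → Echo plays A0 (best of 6, 5, 1, 3, 1); Delta gets 0.
Maximizing over 2, 1, 5, 0, Delta chooses Medium. Subgame-perfect outcome: (Medium, A1) with payoffs (5, 9).
For the simultaneous game, intersect best replies.
Delta's best replies: A0→Zero; A1→Light; A2→Heavy; A3→Medium; A4→Light.
Echo's best replies: Zero→A0; Light→A2; Medium→A1; Heavy→A0.
The unique mutual best reply is (Zero, A0), giving (2, 9).
Sequential outcome (Medium, A1) differs from the Nash profile (Zero, A0).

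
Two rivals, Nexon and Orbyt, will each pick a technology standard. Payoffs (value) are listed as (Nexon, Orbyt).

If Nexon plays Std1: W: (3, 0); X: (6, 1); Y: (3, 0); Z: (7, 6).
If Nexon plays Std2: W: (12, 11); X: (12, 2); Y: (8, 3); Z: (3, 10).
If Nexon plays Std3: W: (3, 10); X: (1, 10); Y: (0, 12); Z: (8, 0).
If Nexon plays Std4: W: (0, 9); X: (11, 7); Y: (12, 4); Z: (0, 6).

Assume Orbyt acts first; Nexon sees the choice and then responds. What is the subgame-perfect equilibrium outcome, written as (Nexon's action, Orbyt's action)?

(Std2, W)

Nexon best-responds to each possible Orbyt move:
- W: Nexon compares 3, 12, 3, 0 and picks Std2; Orbyt would get 11.
- X: Nexon compares 6, 12, 1, 11 and picks Std2; Orbyt would get 2.
- Y: Nexon compares 3, 8, 0, 12 and picks Std4; Orbyt would get 4.
- Z: Nexon compares 7, 3, 8, 0 and picks Std3; Orbyt would get 0.
Orbyt's induced payoffs are 11, 2, 4, 0, so Orbyt commits to W. Subgame-perfect outcome: (Std2, W) with payoffs (12, 11).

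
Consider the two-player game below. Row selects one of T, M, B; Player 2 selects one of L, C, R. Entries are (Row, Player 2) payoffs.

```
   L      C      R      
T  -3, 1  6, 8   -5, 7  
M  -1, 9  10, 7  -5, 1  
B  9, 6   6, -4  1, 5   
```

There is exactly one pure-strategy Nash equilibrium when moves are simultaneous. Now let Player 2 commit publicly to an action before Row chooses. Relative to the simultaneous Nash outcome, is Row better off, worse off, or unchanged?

better off

Row best-responds to each possible Player 2 move:
- L → Row plays B (best of -3, -1, 9); Player 2 gets 6.
- C → Row plays M (best of 6, 10, 6); Player 2 gets 7.
- R → Row plays B (best of -5, -5, 1); Player 2 gets 5.
Player 2's induced payoffs are 6, 7, 5, so Player 2 commits to C. Subgame-perfect outcome: (M, C) with payoffs (10, 7).
Under simultaneous play:
Row's best replies: L→B; C→M; R→B.
Player 2's best replies: T→C; M→L; B→L.
The unique mutual best reply is (B, L), giving (9, 6).
Row earns 10 sequentially versus 9 at the Nash outcome: better off.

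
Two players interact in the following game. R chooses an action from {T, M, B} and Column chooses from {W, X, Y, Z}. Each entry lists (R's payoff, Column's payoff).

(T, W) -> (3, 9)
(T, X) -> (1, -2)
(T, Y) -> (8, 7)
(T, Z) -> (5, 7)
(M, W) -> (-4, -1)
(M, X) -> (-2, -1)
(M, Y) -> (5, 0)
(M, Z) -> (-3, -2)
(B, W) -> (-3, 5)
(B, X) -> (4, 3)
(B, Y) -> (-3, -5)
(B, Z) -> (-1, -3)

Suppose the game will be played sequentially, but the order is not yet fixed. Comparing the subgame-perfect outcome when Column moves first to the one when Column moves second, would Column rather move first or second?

first

If R leads: Column's best replies are T→W, M→Y, B→W; R's induced payoffs 3, 5, -3; outcome (M, Y), payoffs (5, 0).
If Column leads: R's best replies are W→T, X→B, Y→T, Z→T; Column's induced payoffs 9, 3, 7, 7; outcome (T, W), payoffs (3, 9).
Column gets 9 moving first and 0 moving second, so Column prefers to move first.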